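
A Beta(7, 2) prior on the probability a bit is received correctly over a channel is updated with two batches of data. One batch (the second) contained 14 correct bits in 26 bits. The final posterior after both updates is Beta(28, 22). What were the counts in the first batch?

Because Beta–binomial updating is additive in the counts, the combined data contributed (α_post−α_prior, β_post−β_prior) successes and failures.
Total across both batches: 28−7=21 correct bits, 22−2=20 errors.
Subtract the second batch: 21−14=7 correct bits and 20−12=8 errors.

7 correct bits and 8 errors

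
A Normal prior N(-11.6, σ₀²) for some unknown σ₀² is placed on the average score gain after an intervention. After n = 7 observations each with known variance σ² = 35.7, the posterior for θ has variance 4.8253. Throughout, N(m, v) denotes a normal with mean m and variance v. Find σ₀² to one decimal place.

For the Normal–Normal model with known σ², precisions add: τ_n = τ₀ + n/σ².
So 1/σ₀² = 1/4.8253 − 7/35.7 = 0.207241 − 0.196078 = 0.011163.
Hence σ₀² = 1/0.011163 ≈ 89.6.

σ₀² = 89.6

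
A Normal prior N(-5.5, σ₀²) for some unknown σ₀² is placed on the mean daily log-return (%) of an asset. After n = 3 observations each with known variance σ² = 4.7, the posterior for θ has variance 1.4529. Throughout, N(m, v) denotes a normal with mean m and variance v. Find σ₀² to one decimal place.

σ₀² = 20.0

Posterior precision equals prior precision plus data precision: 1/σ_n² = 1/σ₀² + n/σ².
So 1/σ₀² = 1/1.4529 − 3/4.7 = 0.688279 − 0.638298 = 0.049981.
Hence σ₀² = 1/0.049981 ≈ 20.0.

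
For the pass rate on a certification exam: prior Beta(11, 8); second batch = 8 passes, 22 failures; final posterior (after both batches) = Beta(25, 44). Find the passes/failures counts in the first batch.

6 passes and 14 failures

Sequential conjugate updates are equivalent to a single update on the pooled data, so total successes = posterior α − prior α and total failures = posterior β − prior β.
Total across both batches: 25−11=14 passes, 44−8=36 failures.
Subtract the second batch: 14−8=6 passes and 36−22=14 failures.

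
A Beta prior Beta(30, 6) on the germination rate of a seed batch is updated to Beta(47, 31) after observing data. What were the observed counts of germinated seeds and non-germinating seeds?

A Beta(α, β) prior with s successes and f failures in binomial data gives a Beta(α+s, β+f) posterior.
So s = 47 − 30 = 17 and f = 31 − 6 = 25.

17 germinated seeds and 25 non-germinating seeds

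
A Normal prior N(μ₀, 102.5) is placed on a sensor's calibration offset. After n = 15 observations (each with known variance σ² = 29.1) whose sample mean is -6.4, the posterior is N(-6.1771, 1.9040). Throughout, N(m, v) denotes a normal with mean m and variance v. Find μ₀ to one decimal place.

μ₀ = 5.6

The posterior mean is a precision-weighted average: μ_n = (τ₀μ₀ + τ_data·x̄)/(τ₀+τ_data), with τ₀=1/σ₀² and τ_data=n/σ².
Here τ₀ = 1/102.5 = 0.009756 and τ_data = 15/29.1 = 0.515464, so τ_n = 0.525220.
Rearranging for μ₀: μ₀ = (μ_n·τ_n − τ_data·x̄)/τ₀ = (-6.1771·0.525220 − 0.515464·-6.4) / 0.009756 = 0.054633/0.009756 ≈ 5.6.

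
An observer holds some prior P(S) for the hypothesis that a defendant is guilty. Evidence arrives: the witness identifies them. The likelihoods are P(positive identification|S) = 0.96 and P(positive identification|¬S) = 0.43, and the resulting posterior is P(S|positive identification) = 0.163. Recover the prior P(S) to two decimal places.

P(S) = 0.08

Bayes' rule in odds form gives O(S|E) = O(S)·[P(E|S)/P(E|¬S)], hence O(S) = O(S|E)/LR.
Posterior odds = 0.163/(1−0.163) = 0.1947. LR = 0.96/0.43 = 2.2326.
Prior odds = 0.1947/2.2326 = 0.0872, so P(S) = 0.0872/(1+0.0872) ≈ 0.08.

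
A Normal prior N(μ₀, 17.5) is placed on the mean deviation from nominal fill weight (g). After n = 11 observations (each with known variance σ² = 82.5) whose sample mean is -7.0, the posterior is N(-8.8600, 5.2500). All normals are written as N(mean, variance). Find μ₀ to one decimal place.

The posterior mean is a precision-weighted average: μ_n = (τ₀μ₀ + τ_data·x̄)/(τ₀+τ_data), with τ₀=1/σ₀² and τ_data=n/σ².
Here τ₀ = 1/17.5 = 0.057143 and τ_data = 11/82.5 = 0.133333, so τ_n = 0.190476.
Rearranging for μ₀: μ₀ = (μ_n·τ_n − τ_data·x̄)/τ₀ = (-8.8600·0.190476 − 0.133333·-7.0) / 0.057143 = -0.754286/0.057143 ≈ -13.2.

μ₀ = -13.2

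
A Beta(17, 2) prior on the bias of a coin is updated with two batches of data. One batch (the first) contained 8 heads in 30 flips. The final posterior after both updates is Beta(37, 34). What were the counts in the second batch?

Because Beta–binomial updating is additive in the counts, the combined data contributed (α_post−α_prior, β_post−β_prior) successes and failures.
Total across both batches: 37−17=20 heads, 34−2=32 tails.
Subtract the first batch: 20−8=12 heads and 32−22=10 tails.

12 heads and 10 tails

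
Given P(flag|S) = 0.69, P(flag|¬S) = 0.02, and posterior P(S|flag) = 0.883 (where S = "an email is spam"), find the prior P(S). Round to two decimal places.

Bayes' rule in odds form gives O(S|E) = O(S)·[P(E|S)/P(E|¬S)], hence O(S) = O(S|E)/LR.
Posterior odds = 0.883/(1−0.883) = 7.5470. LR = 0.69/0.02 = 34.5000.
Prior odds = 7.5470/34.5000 = 0.2188, so P(S) = 0.2188/(1+0.2188) ≈ 0.18.

P(S) = 0.18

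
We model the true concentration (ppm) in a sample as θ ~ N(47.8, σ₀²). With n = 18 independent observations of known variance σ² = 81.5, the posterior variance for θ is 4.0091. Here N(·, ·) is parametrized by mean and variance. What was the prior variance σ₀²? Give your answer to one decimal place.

σ₀² = 35.0

Posterior precision equals prior precision plus data precision: 1/σ_n² = 1/σ₀² + n/σ².
So 1/σ₀² = 1/4.0091 − 18/81.5 = 0.249433 − 0.220859 = 0.028574.
Hence σ₀² = 1/0.028574 ≈ 35.0.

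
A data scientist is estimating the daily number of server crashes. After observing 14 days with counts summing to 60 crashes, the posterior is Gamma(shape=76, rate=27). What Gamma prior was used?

A Gamma(α, β) prior (rate parametrization) on a Poisson rate with n observations summing to S gives posterior Gamma(α+S, β+n).
So α = 76 − 60 = 16 and β = 27 − 14 = 13.

Gamma(shape=16, rate=13)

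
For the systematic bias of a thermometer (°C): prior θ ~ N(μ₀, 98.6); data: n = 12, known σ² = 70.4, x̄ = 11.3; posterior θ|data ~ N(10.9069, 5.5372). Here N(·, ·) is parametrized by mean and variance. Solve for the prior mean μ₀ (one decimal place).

μ₀ = 4.3

With known observation variance, the Normal–Normal posterior has precision τ_n = τ₀ + n/σ² and mean μ_n = (τ₀μ₀ + (n/σ²)x̄)/τ_n.
Here τ₀ = 1/98.6 = 0.010142 and τ_data = 12/70.4 = 0.170455, so τ_n = 0.180597.
Rearranging for μ₀: μ₀ = (μ_n·τ_n − τ_data·x̄)/τ₀ = (10.9069·0.180597 − 0.170455·11.3) / 0.010142 = 0.043612/0.010142 ≈ 4.3.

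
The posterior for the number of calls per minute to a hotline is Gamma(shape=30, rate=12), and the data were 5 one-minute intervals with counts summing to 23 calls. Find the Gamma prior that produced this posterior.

Gamma(shape=7, rate=7)

Gamma–Poisson conjugacy: posterior shape = α + Σxᵢ, posterior rate = β + n.
So α = 30 − 23 = 7 and β = 12 − 5 = 7.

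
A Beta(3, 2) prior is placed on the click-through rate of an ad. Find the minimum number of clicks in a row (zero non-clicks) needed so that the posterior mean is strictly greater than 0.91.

After k clicks and 0 non-clicks the posterior is Beta(3+k, 2), with mean (3+k)/(3+2+k).
Set (3+k)/(5+k) > 0.91 and solve: k > (0.91·5 − 3)/(1 − 0.91) = 17.222.
The smallest integer exceeding 17.222 is 18.

k = 18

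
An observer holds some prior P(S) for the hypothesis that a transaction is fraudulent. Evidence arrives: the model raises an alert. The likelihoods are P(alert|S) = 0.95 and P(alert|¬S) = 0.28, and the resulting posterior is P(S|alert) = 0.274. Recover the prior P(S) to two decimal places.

In odds form, posterior odds = prior odds × likelihood ratio, so prior odds = posterior odds ÷ LR.
Posterior odds = 0.274/(1−0.274) = 0.3774. LR = 0.95/0.28 = 3.3929.
Prior odds = 0.3774/3.3929 = 0.1112, so P(S) = 0.1112/(1+0.1112) ≈ 0.10.

P(S) = 0.10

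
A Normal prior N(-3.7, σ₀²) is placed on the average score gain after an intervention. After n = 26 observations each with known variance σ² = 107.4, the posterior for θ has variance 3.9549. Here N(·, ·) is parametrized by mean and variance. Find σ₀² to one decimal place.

Posterior precision equals prior precision plus data precision: 1/σ_n² = 1/σ₀² + n/σ².
So 1/σ₀² = 1/3.9549 − 26/107.4 = 0.252851 − 0.242086 = 0.010765.
Hence σ₀² = 1/0.010765 ≈ 92.9.

σ₀² = 92.9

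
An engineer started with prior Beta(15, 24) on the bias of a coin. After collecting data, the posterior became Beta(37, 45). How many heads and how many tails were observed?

22 heads and 21 tails

Under Beta–binomial conjugacy the posterior parameters are (α+s, β+f).
So s = 37 − 15 = 22 and f = 45 − 24 = 21.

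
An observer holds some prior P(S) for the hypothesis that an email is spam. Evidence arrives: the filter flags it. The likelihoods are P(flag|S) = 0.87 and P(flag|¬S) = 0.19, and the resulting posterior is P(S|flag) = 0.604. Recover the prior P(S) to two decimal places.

P(S) = 0.25

In odds form, posterior odds = prior odds × likelihood ratio, so prior odds = posterior odds ÷ LR.
Posterior odds = 0.604/(1−0.604) = 1.5253. LR = 0.87/0.19 = 4.5789.
Prior odds = 1.5253/4.5789 = 0.3331, so P(S) = 0.3331/(1+0.3331) ≈ 0.25.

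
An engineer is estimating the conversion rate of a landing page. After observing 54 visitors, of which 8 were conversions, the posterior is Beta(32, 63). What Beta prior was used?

Beta(24, 17)

Under Beta–binomial conjugacy the posterior parameters are (a+s, b+f).
Subtract the data counts: 32−8=24, 63−46=17.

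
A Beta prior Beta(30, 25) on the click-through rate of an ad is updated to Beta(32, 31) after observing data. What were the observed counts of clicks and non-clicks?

2 clicks and 6 non-clicks

Beta is conjugate to the binomial likelihood: posterior = Beta(α+s, β+f).
So s = 32 − 30 = 2 and f = 31 − 25 = 6.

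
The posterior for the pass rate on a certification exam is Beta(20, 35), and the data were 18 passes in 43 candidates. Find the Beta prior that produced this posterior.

A Beta(a, b) prior with s successes and f failures in binomial data gives a Beta(a+s, b+f) posterior.
Subtract the data counts: 20−18=2, 35−25=10.

Beta(2, 10)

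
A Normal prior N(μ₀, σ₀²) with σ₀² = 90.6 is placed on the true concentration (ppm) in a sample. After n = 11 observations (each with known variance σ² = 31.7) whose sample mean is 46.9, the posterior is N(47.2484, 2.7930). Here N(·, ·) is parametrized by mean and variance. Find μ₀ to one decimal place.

μ₀ = 58.2

With known observation variance, the Normal–Normal posterior has precision τ_n = τ₀ + n/σ² and mean μ_n = (τ₀μ₀ + (n/σ²)x̄)/τ_n.
Here τ₀ = 1/90.6 = 0.011038 and τ_data = 11/31.7 = 0.347003, so τ_n = 0.358041.
Rearranging for μ₀: μ₀ = (μ_n·τ_n − τ_data·x̄)/τ₀ = (47.2484·0.358041 − 0.347003·46.9) / 0.011038 = 0.642424/0.011038 ≈ 58.2.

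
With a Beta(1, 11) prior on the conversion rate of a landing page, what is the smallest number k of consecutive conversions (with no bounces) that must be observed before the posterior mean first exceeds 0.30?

k = 4

After k conversions and 0 bounces the posterior is Beta(1+k, 11), with mean (1+k)/(1+11+k).
Set (1+k)/(12+k) > 0.30 and solve: k > (0.30·12 − 1)/(1 − 0.30) = 3.714.
The smallest integer exceeding 3.714 is 4, and checking k=4: (5)/(16) = 0.3125 > 0.30.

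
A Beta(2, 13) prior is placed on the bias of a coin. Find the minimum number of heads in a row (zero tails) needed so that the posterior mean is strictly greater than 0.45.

k = 9

After k heads and 0 tails the posterior is Beta(2+k, 13), with mean (2+k)/(2+13+k).
Set (2+k)/(15+k) > 0.45 and solve: k > (0.45·15 − 2)/(1 − 0.45) = 8.636.
The smallest integer exceeding 8.636 is 9.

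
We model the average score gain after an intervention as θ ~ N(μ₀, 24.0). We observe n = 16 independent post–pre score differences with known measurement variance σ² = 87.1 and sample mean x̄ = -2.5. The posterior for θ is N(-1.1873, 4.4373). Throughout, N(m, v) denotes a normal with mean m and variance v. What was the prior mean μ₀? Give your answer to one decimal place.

With known observation variance, the Normal–Normal posterior has precision τ_n = τ₀ + n/σ² and mean μ_n = (τ₀μ₀ + (n/σ²)x̄)/τ_n.
Here τ₀ = 1/24.0 = 0.041667 and τ_data = 16/87.1 = 0.183697, so τ_n = 0.225364.
Rearranging for μ₀: μ₀ = (μ_n·τ_n − τ_data·x̄)/τ₀ = (-1.1873·0.225364 − 0.183697·-2.5) / 0.041667 = 0.191668/0.041667 ≈ 4.6.

μ₀ = 4.6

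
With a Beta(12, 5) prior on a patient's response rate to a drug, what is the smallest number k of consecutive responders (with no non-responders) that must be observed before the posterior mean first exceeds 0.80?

After k responders and 0 non-responders the posterior is Beta(12+k, 5), with mean (12+k)/(12+5+k).
Set (12+k)/(17+k) > 0.80 and solve: k > (0.80·17 − 12)/(1 − 0.80) = 8.000.
The smallest integer exceeding 8.000 is 9.

k = 9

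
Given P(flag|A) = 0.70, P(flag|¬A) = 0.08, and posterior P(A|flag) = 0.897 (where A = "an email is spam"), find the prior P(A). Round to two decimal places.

P(A) = 0.50

In odds form, posterior odds = prior odds × likelihood ratio, so prior odds = posterior odds ÷ LR.
Posterior odds = 0.897/(1−0.897) = 8.7087. LR = 0.70/0.08 = 8.7500.
Prior odds = 8.7087/8.7500 = 0.9953, so P(A) = 0.9953/(1+0.9953) ≈ 0.50.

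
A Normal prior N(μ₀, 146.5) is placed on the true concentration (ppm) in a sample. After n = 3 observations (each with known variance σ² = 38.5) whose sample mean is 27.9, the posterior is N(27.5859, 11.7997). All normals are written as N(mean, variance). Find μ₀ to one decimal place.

μ₀ = 24.0

The posterior mean is a precision-weighted average: μ_n = (τ₀μ₀ + τ_data·x̄)/(τ₀+τ_data), with τ₀=1/σ₀² and τ_data=n/σ².
Here τ₀ = 1/146.5 = 0.006826 and τ_data = 3/38.5 = 0.077922, so τ_n = 0.084748.
Rearranging for μ₀: μ₀ = (μ_n·τ_n − τ_data·x̄)/τ₀ = (27.5859·0.084748 − 0.077922·27.9) / 0.006826 = 0.163826/0.006826 ≈ 24.0.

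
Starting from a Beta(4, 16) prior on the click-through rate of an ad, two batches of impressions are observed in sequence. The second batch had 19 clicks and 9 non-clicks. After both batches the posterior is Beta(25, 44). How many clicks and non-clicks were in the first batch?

Sequential conjugate updates are equivalent to a single update on the pooled data, so total successes = posterior α − prior α and total failures = posterior β − prior β.
Total across both batches: 25−4=21 clicks, 44−16=28 non-clicks.
Subtract the second batch: 21−19=2 clicks and 28−9=19 non-clicks.

2 clicks and 19 non-clicks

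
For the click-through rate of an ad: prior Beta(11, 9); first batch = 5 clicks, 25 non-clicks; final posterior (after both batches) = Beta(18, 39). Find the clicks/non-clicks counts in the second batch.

Because Beta–binomial updating is additive in the counts, the combined data contributed (α_post−α_prior, β_post−β_prior) successes and failures.
Total across both batches: 18−11=7 clicks, 39−9=30 non-clicks.
Subtract the first batch: 7−5=2 clicks and 30−25=5 non-clicks.

2 clicks and 5 non-clicks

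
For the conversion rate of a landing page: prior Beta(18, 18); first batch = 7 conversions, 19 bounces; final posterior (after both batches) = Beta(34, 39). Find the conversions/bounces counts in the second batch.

Because Beta–binomial updating is additive in the counts, the combined data contributed (α_post−α_prior, β_post−β_prior) successes and failures.
Total across both batches: 34−18=16 conversions, 39−18=21 bounces.
Subtract the first batch: 16−7=9 conversions and 21−19=2 bounces.

9 conversions and 2 bounces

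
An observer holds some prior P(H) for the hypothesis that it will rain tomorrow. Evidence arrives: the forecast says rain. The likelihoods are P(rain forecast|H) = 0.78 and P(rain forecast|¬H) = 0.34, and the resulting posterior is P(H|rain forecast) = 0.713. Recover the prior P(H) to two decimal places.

P(H) = 0.52

Bayes' rule in odds form gives O(H|E) = O(H)·[P(E|H)/P(E|¬H)], hence O(H) = O(H|E)/LR.
Posterior odds = 0.713/(1−0.713) = 2.4843. LR = 0.78/0.34 = 2.2941.
Prior odds = 2.4843/2.2941 = 1.0829, so P(H) = 1.0829/(1+1.0829) ≈ 0.52.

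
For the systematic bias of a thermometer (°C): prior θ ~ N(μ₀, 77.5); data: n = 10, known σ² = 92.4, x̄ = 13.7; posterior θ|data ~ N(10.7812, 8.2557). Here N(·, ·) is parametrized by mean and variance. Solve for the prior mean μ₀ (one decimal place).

μ₀ = -13.7

With known observation variance, the Normal–Normal posterior has precision τ_n = τ₀ + n/σ² and mean μ_n = (τ₀μ₀ + (n/σ²)x̄)/τ_n.
Here τ₀ = 1/77.5 = 0.012903 and τ_data = 10/92.4 = 0.108225, so τ_n = 0.121128.
Rearranging for μ₀: μ₀ = (μ_n·τ_n − τ_data·x̄)/τ₀ = (10.7812·0.121128 − 0.108225·13.7) / 0.012903 = -0.176777/0.012903 ≈ -13.7.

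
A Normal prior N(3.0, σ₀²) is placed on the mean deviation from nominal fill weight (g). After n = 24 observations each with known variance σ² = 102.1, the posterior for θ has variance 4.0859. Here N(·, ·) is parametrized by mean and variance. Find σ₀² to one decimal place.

σ₀² = 103.3

For the Normal–Normal model with known σ², precisions add: τ_n = τ₀ + n/σ².
So 1/σ₀² = 1/4.0859 − 24/102.1 = 0.244744 − 0.235064 = 0.009680.
Hence σ₀² = 1/0.009680 ≈ 103.3.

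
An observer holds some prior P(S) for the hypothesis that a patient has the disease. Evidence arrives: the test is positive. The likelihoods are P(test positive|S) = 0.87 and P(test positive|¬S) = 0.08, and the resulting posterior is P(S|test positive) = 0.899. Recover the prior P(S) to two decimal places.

P(S) = 0.45

Bayes' rule in odds form gives O(S|E) = O(S)·[P(E|S)/P(E|¬S)], hence O(S) = O(S|E)/LR.
Posterior odds = 0.899/(1−0.899) = 8.9010. LR = 0.87/0.08 = 10.8750.
Prior odds = 8.9010/10.8750 = 0.8185, so P(S) = 0.8185/(1+0.8185) ≈ 0.45.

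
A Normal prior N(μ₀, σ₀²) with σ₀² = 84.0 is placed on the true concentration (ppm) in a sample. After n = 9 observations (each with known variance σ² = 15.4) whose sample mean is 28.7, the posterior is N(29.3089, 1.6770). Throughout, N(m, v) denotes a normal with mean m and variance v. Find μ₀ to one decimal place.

μ₀ = 59.2

With known observation variance, the Normal–Normal posterior has precision τ_n = τ₀ + n/σ² and mean μ_n = (τ₀μ₀ + (n/σ²)x̄)/τ_n.
Here τ₀ = 1/84.0 = 0.011905 and τ_data = 9/15.4 = 0.584416, so τ_n = 0.596321.
Rearranging for μ₀: μ₀ = (μ_n·τ_n − τ_data·x̄)/τ₀ = (29.3089·0.596321 − 0.584416·28.7) / 0.011905 = 0.704773/0.011905 ≈ 59.2.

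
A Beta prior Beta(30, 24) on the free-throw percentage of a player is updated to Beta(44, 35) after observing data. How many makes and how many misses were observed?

14 makes and 11 misses

Under Beta–binomial conjugacy the posterior parameters are (a+s, b+f).
So s = 44 − 30 = 14 and f = 35 − 24 = 11.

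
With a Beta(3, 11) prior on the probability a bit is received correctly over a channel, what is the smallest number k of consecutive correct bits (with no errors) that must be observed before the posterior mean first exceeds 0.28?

k = 2

After k correct bits and 0 errors the posterior is Beta(3+k, 11), with mean (3+k)/(3+11+k).
Set (3+k)/(14+k) > 0.28 and solve: k > (0.28·14 − 3)/(1 − 0.28) = 1.278.
The smallest integer exceeding 1.278 is 2, and checking k=2: (5)/(16) = 0.3125 > 0.28.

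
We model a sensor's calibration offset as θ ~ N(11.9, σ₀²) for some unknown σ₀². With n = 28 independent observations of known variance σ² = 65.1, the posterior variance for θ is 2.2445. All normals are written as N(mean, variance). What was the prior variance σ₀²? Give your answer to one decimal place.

σ₀² = 64.8

Posterior precision equals prior precision plus data precision: 1/σ_n² = 1/σ₀² + n/σ².
So 1/σ₀² = 1/2.2445 − 28/65.1 = 0.445534 − 0.430108 = 0.015426.
Hence σ₀² = 1/0.015426 ≈ 64.8.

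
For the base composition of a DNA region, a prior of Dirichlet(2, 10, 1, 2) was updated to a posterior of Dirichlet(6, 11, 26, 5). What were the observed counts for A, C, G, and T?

For a Dirichlet(α) prior with multinomial counts c, the posterior is Dirichlet(α + c) componentwise.
Counts are posterior − prior componentwise: 6−2=4, 11−10=1, 26−1=25, 5−2=3.

counts (4, 1, 25, 3)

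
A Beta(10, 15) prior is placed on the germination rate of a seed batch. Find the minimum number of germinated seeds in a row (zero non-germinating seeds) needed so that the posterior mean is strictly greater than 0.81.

After k germinated seeds and 0 non-germinating seeds the posterior is Beta(10+k, 15), with mean (10+k)/(10+15+k).
Set (10+k)/(25+k) > 0.81 and solve: k > (0.81·25 − 10)/(1 − 0.81) = 53.947.
The smallest integer exceeding 53.947 is 54.

k = 54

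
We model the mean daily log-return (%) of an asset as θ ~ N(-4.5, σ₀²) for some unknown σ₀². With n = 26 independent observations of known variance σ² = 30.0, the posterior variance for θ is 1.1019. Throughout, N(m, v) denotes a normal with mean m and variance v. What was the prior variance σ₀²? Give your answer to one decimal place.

σ₀² = 24.5

For the Normal–Normal model with known σ², precisions add: τ_n = τ₀ + n/σ².
So 1/σ₀² = 1/1.1019 − 26/30.0 = 0.907523 − 0.866667 = 0.040856.
Hence σ₀² = 1/0.040856 ≈ 24.5.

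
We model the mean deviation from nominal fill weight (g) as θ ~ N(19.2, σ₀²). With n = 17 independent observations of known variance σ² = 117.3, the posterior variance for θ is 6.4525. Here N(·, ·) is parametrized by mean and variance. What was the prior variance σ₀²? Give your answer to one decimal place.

σ₀² = 99.5

Posterior precision equals prior precision plus data precision: 1/σ_n² = 1/σ₀² + n/σ².
So 1/σ₀² = 1/6.4525 − 17/117.3 = 0.154979 − 0.144928 = 0.010051.
Hence σ₀² = 1/0.010051 ≈ 99.5.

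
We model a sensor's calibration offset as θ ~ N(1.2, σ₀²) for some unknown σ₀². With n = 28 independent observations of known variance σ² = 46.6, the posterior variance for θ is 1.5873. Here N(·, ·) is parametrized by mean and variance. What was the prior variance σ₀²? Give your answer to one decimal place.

σ₀² = 34.3

Posterior precision equals prior precision plus data precision: 1/σ_n² = 1/σ₀² + n/σ².
So 1/σ₀² = 1/1.5873 − 28/46.6 = 0.630001 − 0.600858 = 0.029143.
Hence σ₀² = 1/0.029143 ≈ 34.3.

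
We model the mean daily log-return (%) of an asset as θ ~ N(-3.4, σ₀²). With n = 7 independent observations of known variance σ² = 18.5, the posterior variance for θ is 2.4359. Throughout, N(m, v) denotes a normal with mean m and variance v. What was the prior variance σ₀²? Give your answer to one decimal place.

Posterior precision equals prior precision plus data precision: 1/σ_n² = 1/σ₀² + n/σ².
So 1/σ₀² = 1/2.4359 − 7/18.5 = 0.410526 − 0.378378 = 0.032148.
Hence σ₀² = 1/0.032148 ≈ 31.1.

σ₀² = 31.1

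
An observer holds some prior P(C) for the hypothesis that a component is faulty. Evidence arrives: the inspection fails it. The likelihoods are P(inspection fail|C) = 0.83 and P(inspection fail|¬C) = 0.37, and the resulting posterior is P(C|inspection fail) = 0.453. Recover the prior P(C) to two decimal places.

P(C) = 0.27

In odds form, posterior odds = prior odds × likelihood ratio, so prior odds = posterior odds ÷ LR.
Posterior odds = 0.453/(1−0.453) = 0.8282. LR = 0.83/0.37 = 2.2432.
Prior odds = 0.8282/2.2432 = 0.3692, so P(C) = 0.3692/(1+0.3692) ≈ 0.27.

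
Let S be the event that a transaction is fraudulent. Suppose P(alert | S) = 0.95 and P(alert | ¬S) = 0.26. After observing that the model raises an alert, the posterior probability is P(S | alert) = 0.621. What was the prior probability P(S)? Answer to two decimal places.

Bayes' rule in odds form gives O(S|E) = O(S)·[P(E|S)/P(E|¬S)], hence O(S) = O(S|E)/LR.
Posterior odds = 0.621/(1−0.621) = 1.6385. LR = 0.95/0.26 = 3.6538.
Prior odds = 1.6385/3.6538 = 0.4484, so P(S) = 0.4484/(1+0.4484) ≈ 0.31.

P(S) = 0.31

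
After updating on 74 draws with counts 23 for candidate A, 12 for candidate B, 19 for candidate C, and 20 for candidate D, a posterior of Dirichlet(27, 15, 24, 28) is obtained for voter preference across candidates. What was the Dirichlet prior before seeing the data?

For a Dirichlet(α) prior with multinomial counts c, the posterior is Dirichlet(α + c) componentwise.
Subtract each count from the matching posterior parameter: 27−23=4, 15−12=3, 24−19=5, 28−20=8.

Dirichlet(4, 3, 5, 8)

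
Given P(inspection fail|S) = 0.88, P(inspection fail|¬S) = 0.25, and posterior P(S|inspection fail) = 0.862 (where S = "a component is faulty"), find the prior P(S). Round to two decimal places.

In odds form, posterior odds = prior odds × likelihood ratio, so prior odds = posterior odds ÷ LR.
Posterior odds = 0.862/(1−0.862) = 6.2464. LR = 0.88/0.25 = 3.5200.
Prior odds = 6.2464/3.5200 = 1.7745, so P(S) = 1.7745/(1+1.7745) ≈ 0.64.

P(S) = 0.64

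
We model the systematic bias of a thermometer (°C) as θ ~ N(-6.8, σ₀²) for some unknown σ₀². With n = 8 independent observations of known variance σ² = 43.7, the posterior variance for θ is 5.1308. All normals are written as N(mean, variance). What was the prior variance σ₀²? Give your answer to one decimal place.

σ₀² = 84.5

Posterior precision equals prior precision plus data precision: 1/σ_n² = 1/σ₀² + n/σ².
So 1/σ₀² = 1/5.1308 − 8/43.7 = 0.194901 − 0.183066 = 0.011835.
Hence σ₀² = 1/0.011835 ≈ 84.5.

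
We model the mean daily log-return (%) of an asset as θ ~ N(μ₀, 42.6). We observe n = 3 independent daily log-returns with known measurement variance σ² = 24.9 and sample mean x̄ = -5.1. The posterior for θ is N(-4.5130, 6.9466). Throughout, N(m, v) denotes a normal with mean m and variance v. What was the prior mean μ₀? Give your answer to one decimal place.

μ₀ = -1.5

The posterior mean is a precision-weighted average: μ_n = (τ₀μ₀ + τ_data·x̄)/(τ₀+τ_data), with τ₀=1/σ₀² and τ_data=n/σ².
Here τ₀ = 1/42.6 = 0.023474 and τ_data = 3/24.9 = 0.120482, so τ_n = 0.143956.
Rearranging for μ₀: μ₀ = (μ_n·τ_n − τ_data·x̄)/τ₀ = (-4.5130·0.143956 − 0.120482·-5.1) / 0.023474 = -0.035215/0.023474 ≈ -1.5.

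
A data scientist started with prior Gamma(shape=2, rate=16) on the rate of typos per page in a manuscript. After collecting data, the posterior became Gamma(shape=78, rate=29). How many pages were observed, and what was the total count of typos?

Gamma–Poisson conjugacy: posterior shape = α + Σxᵢ, posterior rate = β + n.
Matching: Σxᵢ = 78 − 2 = 76 and n = 29 − 16 = 13.

n = 13 pages with total 76 typos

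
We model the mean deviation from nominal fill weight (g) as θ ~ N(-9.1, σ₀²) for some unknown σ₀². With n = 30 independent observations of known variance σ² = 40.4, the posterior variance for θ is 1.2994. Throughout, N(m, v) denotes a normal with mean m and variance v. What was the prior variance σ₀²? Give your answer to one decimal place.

σ₀² = 37.0

For the Normal–Normal model with known σ², precisions add: τ_n = τ₀ + n/σ².
So 1/σ₀² = 1/1.2994 − 30/40.4 = 0.769586 − 0.742574 = 0.027012.
Hence σ₀² = 1/0.027012 ≈ 37.0.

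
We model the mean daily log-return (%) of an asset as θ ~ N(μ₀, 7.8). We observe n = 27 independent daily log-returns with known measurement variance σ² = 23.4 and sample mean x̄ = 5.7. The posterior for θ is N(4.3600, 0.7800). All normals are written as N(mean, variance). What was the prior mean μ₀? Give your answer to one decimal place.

μ₀ = -7.7

With known observation variance, the Normal–Normal posterior has precision τ_n = τ₀ + n/σ² and mean μ_n = (τ₀μ₀ + (n/σ²)x̄)/τ_n.
Here τ₀ = 1/7.8 = 0.128205 and τ_data = 27/23.4 = 1.153846, so τ_n = 1.282051.
Rearranging for μ₀: μ₀ = (μ_n·τ_n − τ_data·x̄)/τ₀ = (4.3600·1.282051 − 1.153846·5.7) / 0.128205 = -0.987180/0.128205 ≈ -7.7.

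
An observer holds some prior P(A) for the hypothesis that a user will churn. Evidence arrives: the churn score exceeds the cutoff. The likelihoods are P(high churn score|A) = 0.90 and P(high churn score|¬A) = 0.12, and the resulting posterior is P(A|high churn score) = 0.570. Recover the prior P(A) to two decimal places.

P(A) = 0.15

In odds form, posterior odds = prior odds × likelihood ratio, so prior odds = posterior odds ÷ LR.
Posterior odds = 0.570/(1−0.570) = 1.3256. LR = 0.90/0.12 = 7.5000.
Prior odds = 1.3256/7.5000 = 0.1767, so P(A) = 0.1767/(1+0.1767) ≈ 0.15.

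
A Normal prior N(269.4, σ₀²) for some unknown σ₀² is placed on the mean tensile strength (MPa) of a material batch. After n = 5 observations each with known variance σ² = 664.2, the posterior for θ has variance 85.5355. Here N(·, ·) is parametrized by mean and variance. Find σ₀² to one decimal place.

σ₀² = 240.2

Posterior precision equals prior precision plus data precision: 1/σ_n² = 1/σ₀² + n/σ².
So 1/σ₀² = 1/85.5355 − 5/664.2 = 0.011691 − 0.007528 = 0.004163.
Hence σ₀² = 1/0.004163 ≈ 240.2.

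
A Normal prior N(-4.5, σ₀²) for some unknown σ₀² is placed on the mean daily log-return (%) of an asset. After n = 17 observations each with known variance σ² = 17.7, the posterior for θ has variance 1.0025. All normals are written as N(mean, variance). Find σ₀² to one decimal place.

σ₀² = 27.0

Posterior precision equals prior precision plus data precision: 1/σ_n² = 1/σ₀² + n/σ².
So 1/σ₀² = 1/1.0025 − 17/17.7 = 0.997506 − 0.960452 = 0.037054.
Hence σ₀² = 1/0.037054 ≈ 27.0.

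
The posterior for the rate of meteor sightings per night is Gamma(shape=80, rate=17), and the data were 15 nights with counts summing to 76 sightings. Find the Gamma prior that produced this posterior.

Gamma–Poisson conjugacy: posterior shape = α + Σxᵢ, posterior rate = β + n.
So α = 80 − 76 = 4 and β = 17 − 15 = 2.

Gamma(shape=4, rate=2)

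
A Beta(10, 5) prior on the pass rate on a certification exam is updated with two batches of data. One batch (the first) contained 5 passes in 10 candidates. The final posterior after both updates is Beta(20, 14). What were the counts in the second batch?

Sequential conjugate updates are equivalent to a single update on the pooled data, so total successes = posterior α − prior α and total failures = posterior β − prior β.
Total across both batches: 20−10=10 passes, 14−5=9 failures.
Subtract the first batch: 10−5=5 passes and 9−5=4 failures.

5 passes and 4 failures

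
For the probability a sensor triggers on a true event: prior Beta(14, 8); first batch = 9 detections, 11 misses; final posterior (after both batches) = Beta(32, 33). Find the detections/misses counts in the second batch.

9 detections and 14 misses

Sequential conjugate updates are equivalent to a single update on the pooled data, so total successes = posterior α − prior α and total failures = posterior β − prior β.
Total across both batches: 32−14=18 detections, 33−8=25 misses.
Subtract the first batch: 18−9=9 detections and 25−11=14 misses.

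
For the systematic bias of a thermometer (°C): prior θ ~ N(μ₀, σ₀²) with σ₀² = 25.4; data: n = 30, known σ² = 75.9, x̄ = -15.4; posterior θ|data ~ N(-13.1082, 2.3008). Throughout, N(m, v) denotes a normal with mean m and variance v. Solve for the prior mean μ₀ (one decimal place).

μ₀ = 9.9

With known observation variance, the Normal–Normal posterior has precision τ_n = τ₀ + n/σ² and mean μ_n = (τ₀μ₀ + (n/σ²)x̄)/τ_n.
Here τ₀ = 1/25.4 = 0.039370 and τ_data = 30/75.9 = 0.395257, so τ_n = 0.434627.
Rearranging for μ₀: μ₀ = (μ_n·τ_n − τ_data·x̄)/τ₀ = (-13.1082·0.434627 − 0.395257·-15.4) / 0.039370 = 0.389780/0.039370 ≈ 9.9.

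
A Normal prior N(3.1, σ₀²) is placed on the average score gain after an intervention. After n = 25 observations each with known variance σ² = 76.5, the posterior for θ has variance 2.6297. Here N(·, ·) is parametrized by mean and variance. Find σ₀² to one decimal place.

Posterior precision equals prior precision plus data precision: 1/σ_n² = 1/σ₀² + n/σ².
So 1/σ₀² = 1/2.6297 − 25/76.5 = 0.380272 − 0.326797 = 0.053475.
Hence σ₀² = 1/0.053475 ≈ 18.7.

σ₀² = 18.7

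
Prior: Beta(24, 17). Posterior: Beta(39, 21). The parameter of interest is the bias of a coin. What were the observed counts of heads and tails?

15 heads and 4 tails

Beta is conjugate to the binomial likelihood: posterior = Beta(a+s, b+f).
So s = 39 − 24 = 15 and f = 21 − 17 = 4.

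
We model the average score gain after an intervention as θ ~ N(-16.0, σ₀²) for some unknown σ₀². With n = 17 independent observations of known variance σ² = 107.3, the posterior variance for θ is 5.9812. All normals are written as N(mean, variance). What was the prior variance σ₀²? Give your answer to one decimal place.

σ₀² = 114.2

For the Normal–Normal model with known σ², precisions add: τ_n = τ₀ + n/σ².
So 1/σ₀² = 1/5.9812 − 17/107.3 = 0.167191 − 0.158434 = 0.008757.
Hence σ₀² = 1/0.008757 ≈ 114.2.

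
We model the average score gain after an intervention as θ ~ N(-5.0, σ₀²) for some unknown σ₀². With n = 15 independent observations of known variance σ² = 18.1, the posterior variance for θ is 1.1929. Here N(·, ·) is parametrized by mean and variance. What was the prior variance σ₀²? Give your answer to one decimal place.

Posterior precision equals prior precision plus data precision: 1/σ_n² = 1/σ₀² + n/σ².
So 1/σ₀² = 1/1.1929 − 15/18.1 = 0.838293 − 0.828729 = 0.009564.
Hence σ₀² = 1/0.009564 ≈ 104.6.

σ₀² = 104.6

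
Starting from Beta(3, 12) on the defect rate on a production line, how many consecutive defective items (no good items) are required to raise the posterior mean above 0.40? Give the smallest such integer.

After k defective items and 0 good items the posterior is Beta(3+k, 12), with mean (3+k)/(3+12+k).
Set (3+k)/(15+k) > 0.40 and solve: k > (0.40·15 − 3)/(1 − 0.40) = 5.000.
The smallest integer exceeding 5.000 is 6, and checking k=6: (9)/(21) = 0.4286 > 0.40.

k = 6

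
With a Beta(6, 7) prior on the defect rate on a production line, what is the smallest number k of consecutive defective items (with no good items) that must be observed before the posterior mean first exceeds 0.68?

k = 9

After k defective items and 0 good items the posterior is Beta(6+k, 7), with mean (6+k)/(6+7+k).
Set (6+k)/(13+k) > 0.68 and solve: k > (0.68·13 − 6)/(1 − 0.68) = 8.875.
The smallest integer exceeding 8.875 is 9.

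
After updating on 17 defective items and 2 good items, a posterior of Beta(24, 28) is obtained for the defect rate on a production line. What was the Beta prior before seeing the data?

Under Beta–binomial conjugacy the posterior parameters are (α+s, β+f).
So α = 24 − 17 = 7 and β = 28 − 2 = 26.

Beta(7, 26)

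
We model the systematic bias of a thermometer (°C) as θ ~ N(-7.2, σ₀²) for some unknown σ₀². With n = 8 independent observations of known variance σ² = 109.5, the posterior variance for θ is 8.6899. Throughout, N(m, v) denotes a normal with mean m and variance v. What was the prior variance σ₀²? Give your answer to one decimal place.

Posterior precision equals prior precision plus data precision: 1/σ_n² = 1/σ₀² + n/σ².
So 1/σ₀² = 1/8.6899 − 8/109.5 = 0.115076 − 0.073059 = 0.042017.
Hence σ₀² = 1/0.042017 ≈ 23.8.

σ₀² = 23.8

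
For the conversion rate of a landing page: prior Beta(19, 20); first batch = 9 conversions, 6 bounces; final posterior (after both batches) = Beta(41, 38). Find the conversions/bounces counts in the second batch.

Sequential conjugate updates are equivalent to a single update on the pooled data, so total successes = posterior α − prior α and total failures = posterior β − prior β.
Total across both batches: 41−19=22 conversions, 38−20=18 bounces.
Subtract the first batch: 22−9=13 conversions and 18−6=12 bounces.

13 conversions and 12 bounces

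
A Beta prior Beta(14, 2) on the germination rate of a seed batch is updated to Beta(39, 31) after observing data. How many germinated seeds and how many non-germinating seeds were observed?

25 germinated seeds and 29 non-germinating seeds

Under Beta–binomial conjugacy the posterior parameters are (α+s, β+f).
Match parameters: s=39−14=25, f=31−2=29.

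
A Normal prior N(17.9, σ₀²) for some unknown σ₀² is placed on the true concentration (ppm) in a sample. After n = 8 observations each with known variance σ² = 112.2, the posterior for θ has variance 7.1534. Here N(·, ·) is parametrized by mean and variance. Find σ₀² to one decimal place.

σ₀² = 14.6

For the Normal–Normal model with known σ², precisions add: τ_n = τ₀ + n/σ².
So 1/σ₀² = 1/7.1534 − 8/112.2 = 0.139794 − 0.071301 = 0.068493.
Hence σ₀² = 1/0.068493 ≈ 14.6.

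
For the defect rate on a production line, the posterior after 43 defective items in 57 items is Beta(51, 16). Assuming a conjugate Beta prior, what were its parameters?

Beta(8, 2)

A Beta(a, b) prior with s successes and f failures in binomial data gives a Beta(a+s, b+f) posterior.
Subtract the data counts: 51−43=8, 16−14=2.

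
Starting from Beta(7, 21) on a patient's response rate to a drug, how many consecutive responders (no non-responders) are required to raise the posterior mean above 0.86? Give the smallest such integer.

k = 123

After k responders and 0 non-responders the posterior is Beta(7+k, 21), with mean (7+k)/(7+21+k).
Set (7+k)/(28+k) > 0.86 and solve: k > (0.86·28 − 7)/(1 − 0.86) = 122.000.
The smallest integer exceeding 122.000 is 123, and checking k=123: (130)/(151) = 0.8609 > 0.86.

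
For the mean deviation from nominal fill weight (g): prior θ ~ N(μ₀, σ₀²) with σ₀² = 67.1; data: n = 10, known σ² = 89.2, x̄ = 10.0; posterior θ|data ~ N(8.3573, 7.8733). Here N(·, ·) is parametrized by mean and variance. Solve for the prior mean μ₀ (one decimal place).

μ₀ = -4.0

The posterior mean is a precision-weighted average: μ_n = (τ₀μ₀ + τ_data·x̄)/(τ₀+τ_data), with τ₀=1/σ₀² and τ_data=n/σ².
Here τ₀ = 1/67.1 = 0.014903 and τ_data = 10/89.2 = 0.112108, so τ_n = 0.127011.
Rearranging for μ₀: μ₀ = (μ_n·τ_n − τ_data·x̄)/τ₀ = (8.3573·0.127011 − 0.112108·10.0) / 0.014903 = -0.059611/0.014903 ≈ -4.0.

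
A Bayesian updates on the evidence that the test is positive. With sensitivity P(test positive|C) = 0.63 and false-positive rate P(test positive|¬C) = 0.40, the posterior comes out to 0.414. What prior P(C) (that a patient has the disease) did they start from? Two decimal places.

Bayes' rule in odds form gives O(C|E) = O(C)·[P(E|C)/P(E|¬C)], hence O(C) = O(C|E)/LR.
Posterior odds = 0.414/(1−0.414) = 0.7065. LR = 0.63/0.40 = 1.5750.
Prior odds = 0.7065/1.5750 = 0.4486, so P(C) = 0.4486/(1+0.4486) ≈ 0.31.

P(C) = 0.31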